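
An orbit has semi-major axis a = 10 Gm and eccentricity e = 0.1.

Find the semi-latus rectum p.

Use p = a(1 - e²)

Convert to SI: a = 10 Gm = 1e+10 m.
p = a (1 − e²).
p = 1e+10 · (1 − (0.1)²) = 1e+10 · 0.99 ≈ 9.9e+09 m = 9.9 Gm.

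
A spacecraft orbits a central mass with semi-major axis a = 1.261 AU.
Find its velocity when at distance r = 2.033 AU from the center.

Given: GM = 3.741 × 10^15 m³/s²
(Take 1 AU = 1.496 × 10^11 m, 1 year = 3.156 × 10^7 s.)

Convert to SI: a = 1.261 AU = 1.88646e+11 m; r = 2.033 AU = 3.04137e+11 m.
Vis-viva: v = √(GM · (2/r − 1/a)).
2/r − 1/a = 2/3.04137e+11 − 1/1.88646e+11 = 1.27504e-12 m⁻¹.
v = √(3.741e+15 · 1.27504e-12) m/s ≈ 69.06 m/s = 0.01457 AU/year.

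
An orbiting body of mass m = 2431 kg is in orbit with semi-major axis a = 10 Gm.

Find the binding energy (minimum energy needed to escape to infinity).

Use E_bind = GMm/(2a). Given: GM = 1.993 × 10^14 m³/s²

Convert to SI: a = 10 Gm = 1e+10 m.
Total orbital energy is E = −GMm/(2a); binding energy is E_bind = −E = GMm/(2a).
E_bind = 1.993e+14 · 2431 / (2 · 1e+10) J ≈ 2.422e+07 J = 24.22 MJ.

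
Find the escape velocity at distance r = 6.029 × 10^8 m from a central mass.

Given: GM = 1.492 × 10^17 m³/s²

Escape velocity comes from setting total energy to zero: ½v² − GM/r = 0 ⇒ v_esc = √(2GM / r).
v_esc = √(2 · 1.492e+17 / 6.029e+08) m/s ≈ 2.225e+04 m/s = 22.25 km/s.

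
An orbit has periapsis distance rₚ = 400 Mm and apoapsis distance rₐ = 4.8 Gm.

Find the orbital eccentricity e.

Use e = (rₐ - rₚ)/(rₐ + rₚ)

Convert to SI: rₚ = 400 Mm = 4e+08 m; rₐ = 4.8 Gm = 4.8e+09 m.
e = (rₐ − rₚ) / (rₐ + rₚ).
e = (4.8e+09 − 4e+08) / (4.8e+09 + 4e+08) = 4.4e+09 / 5.2e+09 ≈ 0.8462.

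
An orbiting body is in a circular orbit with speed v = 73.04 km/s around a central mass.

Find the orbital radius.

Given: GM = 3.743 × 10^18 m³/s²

Convert to SI: v = 73.04 km/s = 73040 m/s.
For a circular orbit, v² = GM / r, so r = GM / v².
r = 3.743e+18 / (73040)² m ≈ 7.016e+08 m = 701.6 Mm.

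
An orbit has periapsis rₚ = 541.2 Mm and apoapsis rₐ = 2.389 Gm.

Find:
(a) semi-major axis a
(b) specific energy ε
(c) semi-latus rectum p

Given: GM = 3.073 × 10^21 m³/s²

Convert to SI: rₚ = 541.2 Mm = 5.412e+08 m; rₐ = 2.389 Gm = 2.389e+09 m.
(a) a = (rₚ + rₐ)/2 = (5.412e+08 + 2.389e+09)/2 ≈ 1.465e+09 m
(b) With a = (rₚ + rₐ)/2 = 1.4651e+09 m, ε = −GM/(2a) = −3.073e+21/(2 · 1.4651e+09) J/kg ≈ -1.049e+12 J/kg
(c) From a = (rₚ + rₐ)/2 = 1.4651e+09 m and e = (rₐ − rₚ)/(rₐ + rₚ) = 0.630605, p = a(1 − e²) = 1.4651e+09 · (1 − (0.630605)²) ≈ 8.825e+08 m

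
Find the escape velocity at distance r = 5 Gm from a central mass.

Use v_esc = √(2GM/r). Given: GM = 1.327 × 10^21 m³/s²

Convert to SI: r = 5 Gm = 5e+09 m.
Escape velocity comes from setting total energy to zero: ½v² − GM/r = 0 ⇒ v_esc = √(2GM / r).
v_esc = √(2 · 1.327e+21 / 5e+09) m/s ≈ 7.286e+05 m/s = 728.6 km/s.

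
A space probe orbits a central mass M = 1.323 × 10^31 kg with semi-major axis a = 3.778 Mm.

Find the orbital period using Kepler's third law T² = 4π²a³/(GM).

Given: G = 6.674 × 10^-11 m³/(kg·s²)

Convert to SI: a = 3.778 Mm = 3.778e+06 m.
GM = G · M = 6.674e-11 · 1.323e+31 = 8.8297e+20 m³/s².
Kepler's third law: T = 2π √(a³ / GM).
Substituting a = 3.778e+06 m and GM = 8.8297e+20 m³/s²:
T = 2π √((3.778e+06)³ / 8.8297e+20) s
T ≈ 1.553 s = 1.553 seconds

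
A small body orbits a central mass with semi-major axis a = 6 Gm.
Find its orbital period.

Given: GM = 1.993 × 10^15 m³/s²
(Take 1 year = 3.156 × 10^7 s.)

Convert to SI: a = 6 Gm = 6e+09 m.
Kepler's third law: T = 2π √(a³ / GM).
Substituting a = 6e+09 m and GM = 1.993e+15 m³/s²:
T = 2π √((6e+09)³ / 1.993e+15) s
T ≈ 6.541e+07 s = 2.073 years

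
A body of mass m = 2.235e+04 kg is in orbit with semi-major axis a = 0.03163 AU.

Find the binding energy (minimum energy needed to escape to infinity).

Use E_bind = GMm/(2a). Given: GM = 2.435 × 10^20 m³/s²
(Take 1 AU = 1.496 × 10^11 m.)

Convert to SI: a = 0.03163 AU = 4.73185e+09 m.
Total orbital energy is E = −GMm/(2a); binding energy is E_bind = −E = GMm/(2a).
E_bind = 2.435e+20 · 2.235e+04 / (2 · 4.73185e+09) J ≈ 5.751e+14 J = 575.1 TJ.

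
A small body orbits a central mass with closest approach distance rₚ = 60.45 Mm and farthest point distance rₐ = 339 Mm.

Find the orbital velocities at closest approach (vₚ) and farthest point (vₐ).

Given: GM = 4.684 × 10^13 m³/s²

Convert to SI: rₚ = 60.45 Mm = 6.045e+07 m; rₐ = 339 Mm = 3.39e+08 m.
Use the vis-viva equation v² = GM(2/r − 1/a) with a = (rₚ + rₐ)/2 = (6.045e+07 + 3.39e+08)/2 = 1.99725e+08 m.
vₚ = √(GM · (2/rₚ − 1/a)) = √(4.684e+13 · (2/6.045e+07 − 1/1.99725e+08)) m/s ≈ 1147 m/s = 1.147 km/s.
vₐ = √(GM · (2/rₐ − 1/a)) = √(4.684e+13 · (2/3.39e+08 − 1/1.99725e+08)) m/s ≈ 204.5 m/s = 204.5 m/s.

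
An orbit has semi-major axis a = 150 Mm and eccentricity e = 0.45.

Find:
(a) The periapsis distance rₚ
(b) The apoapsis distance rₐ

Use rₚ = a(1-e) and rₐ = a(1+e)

Convert to SI: a = 150 Mm = 1.5e+08 m.
(a) rₚ = a(1 − e) = 1.5e+08 · (1 − 0.45) = 1.5e+08 · 0.55 ≈ 8.25e+07 m = 82.5 Mm.
(b) rₐ = a(1 + e) = 1.5e+08 · (1 + 0.45) = 1.5e+08 · 1.45 ≈ 2.175e+08 m = 217.5 Mm.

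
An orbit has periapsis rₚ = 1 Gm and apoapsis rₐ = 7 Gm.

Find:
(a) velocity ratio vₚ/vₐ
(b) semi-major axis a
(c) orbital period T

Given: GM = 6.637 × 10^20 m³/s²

Convert to SI: rₚ = 1 Gm = 1e+09 m; rₐ = 7 Gm = 7e+09 m.
(a) Conservation of angular momentum (rₚvₚ = rₐvₐ) gives vₚ/vₐ = rₐ/rₚ = 7e+09/1e+09 ≈ 7
(b) a = (rₚ + rₐ)/2 = (1e+09 + 7e+09)/2 ≈ 4e+09 m
(c) With a = (rₚ + rₐ)/2 = 4e+09 m, T = 2π √(a³/GM) = 2π √((4e+09)³/6.637e+20) s ≈ 6.17e+04 s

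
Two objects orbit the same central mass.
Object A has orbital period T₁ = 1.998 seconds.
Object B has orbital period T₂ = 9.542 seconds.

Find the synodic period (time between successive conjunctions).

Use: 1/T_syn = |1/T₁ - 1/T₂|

T_syn = |T₁ · T₂ / (T₁ − T₂)|.
T_syn = |1.998 · 9.542 / (1.998 − 9.542)| s ≈ 2.527 s = 2.527 seconds.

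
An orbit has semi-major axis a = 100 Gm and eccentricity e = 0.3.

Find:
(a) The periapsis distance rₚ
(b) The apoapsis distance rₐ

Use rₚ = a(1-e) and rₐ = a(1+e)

Convert to SI: a = 100 Gm = 1e+11 m.
(a) rₚ = a(1 − e) = 1e+11 · (1 − 0.3) = 1e+11 · 0.7 ≈ 7e+10 m = 70 Gm.
(b) rₐ = a(1 + e) = 1e+11 · (1 + 0.3) = 1e+11 · 1.3 ≈ 1.3e+11 m = 130 Gm.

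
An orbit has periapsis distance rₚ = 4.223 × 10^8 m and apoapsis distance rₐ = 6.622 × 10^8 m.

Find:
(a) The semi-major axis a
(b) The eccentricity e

(a) a = (rₚ + rₐ) / 2 = (4.223e+08 + 6.622e+08) / 2 ≈ 5.422e+08 m = 5.423 × 10^8 m.
(b) e = (rₐ − rₚ) / (rₐ + rₚ) = (6.622e+08 − 4.223e+08) / (6.622e+08 + 4.223e+08) ≈ 0.2212.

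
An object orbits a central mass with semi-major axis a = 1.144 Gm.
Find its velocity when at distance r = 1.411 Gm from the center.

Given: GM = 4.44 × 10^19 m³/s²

Convert to SI: a = 1.144 Gm = 1.144e+09 m; r = 1.411 Gm = 1.411e+09 m.
Vis-viva: v = √(GM · (2/r − 1/a)).
2/r − 1/a = 2/1.411e+09 − 1/1.144e+09 = 5.43309e-10 m⁻¹.
v = √(4.44e+19 · 5.43309e-10) m/s ≈ 1.553e+05 m/s = 155.3 km/s.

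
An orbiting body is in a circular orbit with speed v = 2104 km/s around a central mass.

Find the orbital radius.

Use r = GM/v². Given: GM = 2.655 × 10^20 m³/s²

Convert to SI: v = 2104 km/s = 2.104e+06 m/s.
For a circular orbit, v² = GM / r, so r = GM / v².
r = 2.655e+20 / (2.104e+06)² m ≈ 5.998e+07 m = 59.98 Mm.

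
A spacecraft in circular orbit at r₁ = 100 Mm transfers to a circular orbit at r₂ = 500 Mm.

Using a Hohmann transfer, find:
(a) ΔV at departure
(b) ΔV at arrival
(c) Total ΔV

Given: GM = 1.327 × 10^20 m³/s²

Convert to SI: r₁ = 100 Mm = 1e+08 m; r₂ = 500 Mm = 5e+08 m.
Transfer semi-major axis: a_t = (r₁ + r₂)/2 = (1e+08 + 5e+08)/2 = 3e+08 m.
Circular speeds: v₁ = √(GM/r₁) = 1.15195e+06 m/s, v₂ = √(GM/r₂) = 515170 m/s.
Transfer speeds (vis-viva v² = GM(2/r − 1/a_t)): v₁ᵗ = 1.48717e+06 m/s, v₂ᵗ = 297433 m/s.
(a) ΔV₁ = |v₁ᵗ − v₁| ≈ 3.352e+05 m/s = 335.2 km/s.
(b) ΔV₂ = |v₂ − v₂ᵗ| ≈ 2.177e+05 m/s = 217.7 km/s.
(c) ΔV_total = ΔV₁ + ΔV₂ ≈ 5.529e+05 m/s = 552.9 km/s.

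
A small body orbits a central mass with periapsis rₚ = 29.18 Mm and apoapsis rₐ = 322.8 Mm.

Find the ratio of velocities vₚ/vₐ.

Convert to SI: rₚ = 29.18 Mm = 2.918e+07 m; rₐ = 322.8 Mm = 3.228e+08 m.
Conservation of angular momentum gives rₚvₚ = rₐvₐ, so vₚ/vₐ = rₐ/rₚ.
vₚ/vₐ = 3.228e+08 / 2.918e+07 ≈ 11.06.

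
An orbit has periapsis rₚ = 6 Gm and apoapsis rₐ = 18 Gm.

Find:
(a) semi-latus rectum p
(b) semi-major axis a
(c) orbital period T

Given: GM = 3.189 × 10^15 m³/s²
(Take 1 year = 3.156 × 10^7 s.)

Convert to SI: rₚ = 6 Gm = 6e+09 m; rₐ = 18 Gm = 1.8e+10 m.
(a) From a = (rₚ + rₐ)/2 = 1.2e+10 m and e = (rₐ − rₚ)/(rₐ + rₚ) = 0.5, p = a(1 − e²) = 1.2e+10 · (1 − (0.5)²) ≈ 9e+09 m
(b) a = (rₚ + rₐ)/2 = (6e+09 + 1.8e+10)/2 ≈ 1.2e+10 m
(c) With a = (rₚ + rₐ)/2 = 1.2e+10 m, T = 2π √(a³/GM) = 2π √((1.2e+10)³/3.189e+15) s ≈ 1.463e+08 s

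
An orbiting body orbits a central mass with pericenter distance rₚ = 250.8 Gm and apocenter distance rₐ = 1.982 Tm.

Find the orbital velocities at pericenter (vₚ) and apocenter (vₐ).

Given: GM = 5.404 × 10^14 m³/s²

Convert to SI: rₚ = 250.8 Gm = 2.508e+11 m; rₐ = 1.982 Tm = 1.982e+12 m.
Use the vis-viva equation v² = GM(2/r − 1/a) with a = (rₚ + rₐ)/2 = (2.508e+11 + 1.982e+12)/2 = 1.1164e+12 m.
vₚ = √(GM · (2/rₚ − 1/a)) = √(5.404e+14 · (2/2.508e+11 − 1/1.1164e+12)) m/s ≈ 61.85 m/s = 61.85 m/s.
vₐ = √(GM · (2/rₐ − 1/a)) = √(5.404e+14 · (2/1.982e+12 − 1/1.1164e+12)) m/s ≈ 7.826 m/s = 7.826 m/s.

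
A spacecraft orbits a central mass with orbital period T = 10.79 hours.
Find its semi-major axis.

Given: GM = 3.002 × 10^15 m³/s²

Convert to SI: T = 10.79 hours = 38844 s.
Invert Kepler's third law: a = (GM · T² / (4π²))^(1/3).
Substituting T = 38844 s and GM = 3.002e+15 m³/s²:
a = (3.002e+15 · (38844)² / (4π²))^(1/3) m
a ≈ 4.859e+07 m = 48.59 Mm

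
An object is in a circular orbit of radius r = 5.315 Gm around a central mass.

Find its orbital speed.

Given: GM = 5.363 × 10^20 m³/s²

Convert to SI: r = 5.315 Gm = 5.315e+09 m.
For a circular orbit, gravity supplies the centripetal force, so v = √(GM / r).
v = √(5.363e+20 / 5.315e+09) m/s ≈ 3.177e+05 m/s = 317.7 km/s.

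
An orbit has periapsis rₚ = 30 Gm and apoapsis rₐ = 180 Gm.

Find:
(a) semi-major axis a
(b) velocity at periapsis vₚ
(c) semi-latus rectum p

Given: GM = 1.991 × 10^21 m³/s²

Convert to SI: rₚ = 30 Gm = 3e+10 m; rₐ = 180 Gm = 1.8e+11 m.
(a) a = (rₚ + rₐ)/2 = (3e+10 + 1.8e+11)/2 ≈ 1.05e+11 m
(b) With a = (rₚ + rₐ)/2 = 1.05e+11 m, vₚ = √(GM (2/rₚ − 1/a)) = √(1.991e+21 · (2/3e+10 − 1/1.05e+11)) m/s ≈ 3.373e+05 m/s
(c) From a = (rₚ + rₐ)/2 = 1.05e+11 m and e = (rₐ − rₚ)/(rₐ + rₚ) = 0.714286, p = a(1 − e²) = 1.05e+11 · (1 − (0.714286)²) ≈ 5.143e+10 m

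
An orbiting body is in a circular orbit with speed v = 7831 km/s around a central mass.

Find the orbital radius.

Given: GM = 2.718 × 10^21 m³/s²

Convert to SI: v = 7831 km/s = 7.831e+06 m/s.
For a circular orbit, v² = GM / r, so r = GM / v².
r = 2.718e+21 / (7.831e+06)² m ≈ 4.432e+07 m = 44.32 Mm.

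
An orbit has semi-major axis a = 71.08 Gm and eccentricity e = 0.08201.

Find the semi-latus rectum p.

Convert to SI: a = 71.08 Gm = 7.108e+10 m.
p = a (1 − e²).
p = 7.108e+10 · (1 − (0.08201)²) = 7.108e+10 · 0.993274 ≈ 7.06e+10 m = 70.6 Gm.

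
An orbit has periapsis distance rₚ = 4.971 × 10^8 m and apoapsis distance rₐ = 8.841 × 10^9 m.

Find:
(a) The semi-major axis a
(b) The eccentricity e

(a) a = (rₚ + rₐ) / 2 = (4.971e+08 + 8.841e+09) / 2 ≈ 4.669e+09 m = 4.669 × 10^9 m.
(b) e = (rₐ − rₚ) / (rₐ + rₚ) = (8.841e+09 − 4.971e+08) / (8.841e+09 + 4.971e+08) ≈ 0.8935.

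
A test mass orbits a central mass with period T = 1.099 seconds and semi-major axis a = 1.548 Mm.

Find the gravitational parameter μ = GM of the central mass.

Convert to SI: a = 1.548 Mm = 1.548e+06 m.
GM = 4π² · a³ / T².
GM = 4π² · (1.548e+06)³ / (1.099)² m³/s² ≈ 1.212e+20 m³/s² = 1.212 × 10^20 m³/s².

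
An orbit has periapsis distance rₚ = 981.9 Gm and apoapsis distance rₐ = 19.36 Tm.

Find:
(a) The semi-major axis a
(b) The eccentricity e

Convert to SI: rₚ = 981.9 Gm = 9.819e+11 m; rₐ = 19.36 Tm = 1.936e+13 m.
(a) a = (rₚ + rₐ) / 2 = (9.819e+11 + 1.936e+13) / 2 ≈ 1.017e+13 m = 10.17 Tm.
(b) e = (rₐ − rₚ) / (rₐ + rₚ) = (1.936e+13 − 9.819e+11) / (1.936e+13 + 9.819e+11) ≈ 0.9035.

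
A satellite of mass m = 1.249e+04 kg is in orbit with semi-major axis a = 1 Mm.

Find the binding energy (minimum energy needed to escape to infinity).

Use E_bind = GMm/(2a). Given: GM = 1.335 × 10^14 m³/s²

Convert to SI: a = 1 Mm = 1e+06 m.
Total orbital energy is E = −GMm/(2a); binding energy is E_bind = −E = GMm/(2a).
E_bind = 1.335e+14 · 1.249e+04 / (2 · 1e+06) J ≈ 8.337e+11 J = 833.7 GJ.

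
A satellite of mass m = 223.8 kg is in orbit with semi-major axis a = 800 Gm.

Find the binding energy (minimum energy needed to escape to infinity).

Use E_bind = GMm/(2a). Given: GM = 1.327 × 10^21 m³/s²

Convert to SI: a = 800 Gm = 8e+11 m.
Total orbital energy is E = −GMm/(2a); binding energy is E_bind = −E = GMm/(2a).
E_bind = 1.327e+21 · 223.8 / (2 · 8e+11) J ≈ 1.856e+11 J = 185.6 GJ.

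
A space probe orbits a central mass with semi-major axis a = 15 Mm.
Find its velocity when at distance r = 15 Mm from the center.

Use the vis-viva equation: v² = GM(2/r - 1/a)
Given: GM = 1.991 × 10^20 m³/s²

Convert to SI: a = 15 Mm = 1.5e+07 m; r = 15 Mm = 1.5e+07 m.
Vis-viva: v = √(GM · (2/r − 1/a)).
2/r − 1/a = 2/1.5e+07 − 1/1.5e+07 = 6.66667e-08 m⁻¹.
v = √(1.991e+20 · 6.66667e-08) m/s ≈ 3.643e+06 m/s = 3643 km/s.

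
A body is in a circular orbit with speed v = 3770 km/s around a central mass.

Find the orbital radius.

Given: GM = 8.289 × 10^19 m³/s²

Convert to SI: v = 3770 km/s = 3.77e+06 m/s.
For a circular orbit, v² = GM / r, so r = GM / v².
r = 8.289e+19 / (3.77e+06)² m ≈ 5.832e+06 m = 5.832 × 10^6 m.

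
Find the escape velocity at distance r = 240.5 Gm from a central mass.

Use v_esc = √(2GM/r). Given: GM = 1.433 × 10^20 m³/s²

Convert to SI: r = 240.5 Gm = 2.405e+11 m.
Escape velocity comes from setting total energy to zero: ½v² − GM/r = 0 ⇒ v_esc = √(2GM / r).
v_esc = √(2 · 1.433e+20 / 2.405e+11) m/s ≈ 3.452e+04 m/s = 34.52 km/s.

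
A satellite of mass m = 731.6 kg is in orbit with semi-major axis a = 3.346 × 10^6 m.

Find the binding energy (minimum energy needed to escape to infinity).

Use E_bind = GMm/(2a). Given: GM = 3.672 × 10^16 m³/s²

Total orbital energy is E = −GMm/(2a); binding energy is E_bind = −E = GMm/(2a).
E_bind = 3.672e+16 · 731.6 / (2 · 3.346e+06) J ≈ 4.014e+12 J = 4.014 TJ.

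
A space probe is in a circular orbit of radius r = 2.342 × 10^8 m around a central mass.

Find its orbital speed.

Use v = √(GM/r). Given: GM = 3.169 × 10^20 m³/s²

For a circular orbit, gravity supplies the centripetal force, so v = √(GM / r).
v = √(3.169e+20 / 2.342e+08) m/s ≈ 1.163e+06 m/s = 1163 km/s.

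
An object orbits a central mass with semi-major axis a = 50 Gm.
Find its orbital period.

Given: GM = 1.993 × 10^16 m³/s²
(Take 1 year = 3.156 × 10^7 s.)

Convert to SI: a = 50 Gm = 5e+10 m.
Kepler's third law: T = 2π √(a³ / GM).
Substituting a = 5e+10 m and GM = 1.993e+16 m³/s²:
T = 2π √((5e+10)³ / 1.993e+16) s
T ≈ 4.976e+08 s = 15.77 years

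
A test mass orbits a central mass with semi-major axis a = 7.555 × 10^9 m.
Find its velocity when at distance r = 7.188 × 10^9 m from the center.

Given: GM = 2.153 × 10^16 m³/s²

Vis-viva: v = √(GM · (2/r − 1/a)).
2/r − 1/a = 2/7.188e+09 − 1/7.555e+09 = 1.45879e-10 m⁻¹.
v = √(2.153e+16 · 1.45879e-10) m/s ≈ 1772 m/s = 1.772 km/s.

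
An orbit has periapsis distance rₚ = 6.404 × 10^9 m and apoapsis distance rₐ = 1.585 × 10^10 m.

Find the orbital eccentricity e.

e = (rₐ − rₚ) / (rₐ + rₚ).
e = (1.585e+10 − 6.404e+09) / (1.585e+10 + 6.404e+09) = 9.446e+09 / 2.2254e+10 ≈ 0.4245.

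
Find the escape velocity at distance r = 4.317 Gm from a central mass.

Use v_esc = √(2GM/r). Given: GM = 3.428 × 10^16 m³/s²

Convert to SI: r = 4.317 Gm = 4.317e+09 m.
Escape velocity comes from setting total energy to zero: ½v² − GM/r = 0 ⇒ v_esc = √(2GM / r).
v_esc = √(2 · 3.428e+16 / 4.317e+09) m/s ≈ 3985 m/s = 3.985 km/s.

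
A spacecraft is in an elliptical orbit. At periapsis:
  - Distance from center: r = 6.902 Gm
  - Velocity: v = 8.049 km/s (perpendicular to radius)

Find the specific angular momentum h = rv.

Convert to SI: r = 6.902 Gm = 6.902e+09 m; v = 8.049 km/s = 8049 m/s.
With v perpendicular to r, h = r · v.
h = 6.902e+09 · 8049 m²/s ≈ 5.555e+13 m²/s.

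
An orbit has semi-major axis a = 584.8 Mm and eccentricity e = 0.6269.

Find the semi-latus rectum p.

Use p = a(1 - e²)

Convert to SI: a = 584.8 Mm = 5.848e+08 m.
p = a (1 − e²).
p = 5.848e+08 · (1 − (0.6269)²) = 5.848e+08 · 0.606996 ≈ 3.55e+08 m = 355 Mm.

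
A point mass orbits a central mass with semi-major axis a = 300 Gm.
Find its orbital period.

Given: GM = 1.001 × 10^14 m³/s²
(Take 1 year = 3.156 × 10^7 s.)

Convert to SI: a = 300 Gm = 3e+11 m.
Kepler's third law: T = 2π √(a³ / GM).
Substituting a = 3e+11 m and GM = 1.001e+14 m³/s²:
T = 2π √((3e+11)³ / 1.001e+14) s
T ≈ 1.032e+11 s = 3270 years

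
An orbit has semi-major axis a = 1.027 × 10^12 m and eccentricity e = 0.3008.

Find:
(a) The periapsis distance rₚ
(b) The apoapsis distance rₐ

(a) rₚ = a(1 − e) = 1.027e+12 · (1 − 0.3008) = 1.027e+12 · 0.6992 ≈ 7.181e+11 m = 7.181 × 10^11 m.
(b) rₐ = a(1 + e) = 1.027e+12 · (1 + 0.3008) = 1.027e+12 · 1.3008 ≈ 1.336e+12 m = 1.336 × 10^12 m.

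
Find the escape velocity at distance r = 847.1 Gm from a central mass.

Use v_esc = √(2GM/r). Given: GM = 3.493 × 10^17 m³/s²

Convert to SI: r = 847.1 Gm = 8.471e+11 m.
Escape velocity comes from setting total energy to zero: ½v² − GM/r = 0 ⇒ v_esc = √(2GM / r).
v_esc = √(2 · 3.493e+17 / 8.471e+11) m/s ≈ 908.1 m/s = 908.1 m/s.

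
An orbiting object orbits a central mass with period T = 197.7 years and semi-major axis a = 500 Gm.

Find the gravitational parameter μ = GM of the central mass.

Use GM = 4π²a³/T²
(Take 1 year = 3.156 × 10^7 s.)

Convert to SI: T = 197.7 years = 6.23941e+09 s; a = 500 Gm = 5e+11 m.
GM = 4π² · a³ / T².
GM = 4π² · (5e+11)³ / (6.23941e+09)² m³/s² ≈ 1.268e+17 m³/s² = 1.268 × 10^17 m³/s².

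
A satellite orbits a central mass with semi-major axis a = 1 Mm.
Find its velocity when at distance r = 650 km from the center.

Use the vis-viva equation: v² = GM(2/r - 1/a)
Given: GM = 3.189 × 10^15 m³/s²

Convert to SI: a = 1 Mm = 1e+06 m; r = 650 km = 650000 m.
Vis-viva: v = √(GM · (2/r − 1/a)).
2/r − 1/a = 2/650000 − 1/1e+06 = 2.07692e-06 m⁻¹.
v = √(3.189e+15 · 2.07692e-06) m/s ≈ 8.138e+04 m/s = 81.38 km/s.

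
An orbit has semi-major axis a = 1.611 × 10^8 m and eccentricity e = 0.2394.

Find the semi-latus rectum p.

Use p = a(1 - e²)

p = a (1 − e²).
p = 1.611e+08 · (1 − (0.2394)²) = 1.611e+08 · 0.942688 ≈ 1.519e+08 m = 1.519 × 10^8 m.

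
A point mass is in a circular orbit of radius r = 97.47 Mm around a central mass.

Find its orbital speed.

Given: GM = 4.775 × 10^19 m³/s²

Convert to SI: r = 97.47 Mm = 9.747e+07 m.
For a circular orbit, gravity supplies the centripetal force, so v = √(GM / r).
v = √(4.775e+19 / 9.747e+07) m/s ≈ 6.999e+05 m/s = 699.9 km/s.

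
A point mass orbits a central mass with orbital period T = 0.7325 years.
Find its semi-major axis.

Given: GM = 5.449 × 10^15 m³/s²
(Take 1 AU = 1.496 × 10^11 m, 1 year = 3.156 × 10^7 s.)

Convert to SI: T = 0.7325 years = 2.31177e+07 s.
Invert Kepler's third law: a = (GM · T² / (4π²))^(1/3).
Substituting T = 2.31177e+07 s and GM = 5.449e+15 m³/s²:
a = (5.449e+15 · (2.31177e+07)² / (4π²))^(1/3) m
a ≈ 4.194e+09 m = 0.02803 AU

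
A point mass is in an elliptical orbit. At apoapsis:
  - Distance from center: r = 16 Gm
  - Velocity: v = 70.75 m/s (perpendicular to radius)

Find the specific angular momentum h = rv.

Convert to SI: r = 16 Gm = 1.6e+10 m.
With v perpendicular to r, h = r · v.
h = 1.6e+10 · 70.75 m²/s ≈ 1.132e+12 m²/s.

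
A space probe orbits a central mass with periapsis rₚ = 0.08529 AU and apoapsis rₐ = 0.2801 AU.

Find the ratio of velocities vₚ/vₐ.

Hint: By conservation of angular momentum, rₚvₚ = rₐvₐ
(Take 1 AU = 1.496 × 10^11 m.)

Convert to SI: rₚ = 0.08529 AU = 1.27594e+10 m; rₐ = 0.2801 AU = 4.1903e+10 m.
Conservation of angular momentum gives rₚvₚ = rₐvₐ, so vₚ/vₐ = rₐ/rₚ.
vₚ/vₐ = 4.1903e+10 / 1.27594e+10 ≈ 3.284.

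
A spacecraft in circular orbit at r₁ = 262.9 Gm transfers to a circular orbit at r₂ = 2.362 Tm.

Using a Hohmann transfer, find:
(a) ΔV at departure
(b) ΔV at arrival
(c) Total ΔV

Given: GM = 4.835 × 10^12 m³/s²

Convert to SI: r₁ = 262.9 Gm = 2.629e+11 m; r₂ = 2.362 Tm = 2.362e+12 m.
Transfer semi-major axis: a_t = (r₁ + r₂)/2 = (2.629e+11 + 2.362e+12)/2 = 1.31245e+12 m.
Circular speeds: v₁ = √(GM/r₁) = 4.28848 m/s, v₂ = √(GM/r₂) = 1.43073 m/s.
Transfer speeds (vis-viva v² = GM(2/r − 1/a_t)): v₁ᵗ = 5.75309 m/s, v₂ᵗ = 0.640342 m/s.
(a) ΔV₁ = |v₁ᵗ − v₁| ≈ 1.465 m/s = 1.465 m/s.
(b) ΔV₂ = |v₂ − v₂ᵗ| ≈ 0.7904 m/s = 0.7904 m/s.
(c) ΔV_total = ΔV₁ + ΔV₂ ≈ 2.255 m/s = 2.255 m/s.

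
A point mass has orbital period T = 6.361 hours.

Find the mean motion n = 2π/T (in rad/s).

Convert to SI: T = 6.361 hours = 22899.6 s.
n = 2π / T.
n = 2π / 22899.6 s ≈ 0.0002744 rad/s.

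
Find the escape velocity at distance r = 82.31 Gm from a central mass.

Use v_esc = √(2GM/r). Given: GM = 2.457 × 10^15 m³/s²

Convert to SI: r = 82.31 Gm = 8.231e+10 m.
Escape velocity comes from setting total energy to zero: ½v² − GM/r = 0 ⇒ v_esc = √(2GM / r).
v_esc = √(2 · 2.457e+15 / 8.231e+10) m/s ≈ 244.3 m/s = 244.3 m/s.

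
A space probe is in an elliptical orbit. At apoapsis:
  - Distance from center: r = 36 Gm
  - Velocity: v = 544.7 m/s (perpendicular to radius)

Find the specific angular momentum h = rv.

Convert to SI: r = 36 Gm = 3.6e+10 m.
With v perpendicular to r, h = r · v.
h = 3.6e+10 · 544.7 m²/s ≈ 1.961e+13 m²/s.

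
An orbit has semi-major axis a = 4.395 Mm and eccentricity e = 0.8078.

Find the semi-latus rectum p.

Convert to SI: a = 4.395 Mm = 4.395e+06 m.
p = a (1 − e²).
p = 4.395e+06 · (1 − (0.8078)²) = 4.395e+06 · 0.347459 ≈ 1.527e+06 m = 1.527 Mm.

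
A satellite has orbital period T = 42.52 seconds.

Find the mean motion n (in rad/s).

n = 2π / T.
n = 2π / 42.52 s ≈ 0.1478 rad/s.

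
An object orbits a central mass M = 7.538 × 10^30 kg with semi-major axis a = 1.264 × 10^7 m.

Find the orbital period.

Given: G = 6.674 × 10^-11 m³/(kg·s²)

GM = G · M = 6.674e-11 · 7.538e+30 = 5.03086e+20 m³/s².
Kepler's third law: T = 2π √(a³ / GM).
Substituting a = 1.264e+07 m and GM = 5.03086e+20 m³/s²:
T = 2π √((1.264e+07)³ / 5.03086e+20) s
T ≈ 12.59 s = 12.59 seconds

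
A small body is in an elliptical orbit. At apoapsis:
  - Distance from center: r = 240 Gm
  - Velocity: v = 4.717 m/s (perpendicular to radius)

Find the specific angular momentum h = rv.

Convert to SI: r = 240 Gm = 2.4e+11 m.
With v perpendicular to r, h = r · v.
h = 2.4e+11 · 4.717 m²/s ≈ 1.132e+12 m²/s.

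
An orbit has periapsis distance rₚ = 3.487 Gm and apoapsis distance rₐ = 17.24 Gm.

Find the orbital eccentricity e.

Convert to SI: rₚ = 3.487 Gm = 3.487e+09 m; rₐ = 17.24 Gm = 1.724e+10 m.
e = (rₐ − rₚ) / (rₐ + rₚ).
e = (1.724e+10 − 3.487e+09) / (1.724e+10 + 3.487e+09) = 1.3753e+10 / 2.0727e+10 ≈ 0.6635.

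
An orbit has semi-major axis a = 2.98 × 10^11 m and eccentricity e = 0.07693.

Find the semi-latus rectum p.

p = a (1 − e²).
p = 2.98e+11 · (1 − (0.07693)²) = 2.98e+11 · 0.994082 ≈ 2.962e+11 m = 2.962 × 10^11 m.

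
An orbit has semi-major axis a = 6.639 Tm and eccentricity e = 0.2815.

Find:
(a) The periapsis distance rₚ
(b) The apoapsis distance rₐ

Convert to SI: a = 6.639 Tm = 6.639e+12 m.
(a) rₚ = a(1 − e) = 6.639e+12 · (1 − 0.2815) = 6.639e+12 · 0.7185 ≈ 4.77e+12 m = 4.77 Tm.
(b) rₐ = a(1 + e) = 6.639e+12 · (1 + 0.2815) = 6.639e+12 · 1.2815 ≈ 8.508e+12 m = 8.508 Tm.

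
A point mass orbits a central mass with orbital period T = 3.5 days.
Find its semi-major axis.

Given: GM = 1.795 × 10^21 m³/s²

Convert to SI: T = 3.5 days = 302400 s.
Invert Kepler's third law: a = (GM · T² / (4π²))^(1/3).
Substituting T = 302400 s and GM = 1.795e+21 m³/s²:
a = (1.795e+21 · (302400)² / (4π²))^(1/3) m
a ≈ 1.608e+10 m = 16.08 Gm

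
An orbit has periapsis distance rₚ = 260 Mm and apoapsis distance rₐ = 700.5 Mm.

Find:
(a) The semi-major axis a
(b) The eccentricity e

Convert to SI: rₚ = 260 Mm = 2.6e+08 m; rₐ = 700.5 Mm = 7.005e+08 m.
(a) a = (rₚ + rₐ) / 2 = (2.6e+08 + 7.005e+08) / 2 ≈ 4.802e+08 m = 480.2 Mm.
(b) e = (rₐ − rₚ) / (rₐ + rₚ) = (7.005e+08 − 2.6e+08) / (7.005e+08 + 2.6e+08) ≈ 0.4586.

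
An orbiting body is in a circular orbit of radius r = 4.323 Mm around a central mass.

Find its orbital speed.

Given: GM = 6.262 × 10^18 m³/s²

Convert to SI: r = 4.323 Mm = 4.323e+06 m.
For a circular orbit, gravity supplies the centripetal force, so v = √(GM / r).
v = √(6.262e+18 / 4.323e+06) m/s ≈ 1.204e+06 m/s = 1204 km/s.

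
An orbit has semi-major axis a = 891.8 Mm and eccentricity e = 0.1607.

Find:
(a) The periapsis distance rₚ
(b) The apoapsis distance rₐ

Convert to SI: a = 891.8 Mm = 8.918e+08 m.
(a) rₚ = a(1 − e) = 8.918e+08 · (1 − 0.1607) = 8.918e+08 · 0.8393 ≈ 7.485e+08 m = 748.5 Mm.
(b) rₐ = a(1 + e) = 8.918e+08 · (1 + 0.1607) = 8.918e+08 · 1.1607 ≈ 1.035e+09 m = 1.035 Gm.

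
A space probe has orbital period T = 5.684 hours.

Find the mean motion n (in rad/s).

Convert to SI: T = 5.684 hours = 20462.4 s.
n = 2π / T.
n = 2π / 20462.4 s ≈ 0.0003071 rad/s.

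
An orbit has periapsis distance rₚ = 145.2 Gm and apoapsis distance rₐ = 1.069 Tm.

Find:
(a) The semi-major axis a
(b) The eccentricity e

Convert to SI: rₚ = 145.2 Gm = 1.452e+11 m; rₐ = 1.069 Tm = 1.069e+12 m.
(a) a = (rₚ + rₐ) / 2 = (1.452e+11 + 1.069e+12) / 2 ≈ 6.071e+11 m = 607.1 Gm.
(b) e = (rₐ − rₚ) / (rₐ + rₚ) = (1.069e+12 − 1.452e+11) / (1.069e+12 + 1.452e+11) ≈ 0.7608.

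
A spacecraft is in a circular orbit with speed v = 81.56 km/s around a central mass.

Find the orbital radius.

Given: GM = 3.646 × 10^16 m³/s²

Convert to SI: v = 81.56 km/s = 81560 m/s.
For a circular orbit, v² = GM / r, so r = GM / v².
r = 3.646e+16 / (81560)² m ≈ 5.481e+06 m = 5.481 Mm.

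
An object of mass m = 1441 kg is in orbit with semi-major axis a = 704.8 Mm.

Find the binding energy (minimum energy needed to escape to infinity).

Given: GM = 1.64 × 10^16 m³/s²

Convert to SI: a = 704.8 Mm = 7.048e+08 m.
Total orbital energy is E = −GMm/(2a); binding energy is E_bind = −E = GMm/(2a).
E_bind = 1.64e+16 · 1441 / (2 · 7.048e+08) J ≈ 1.677e+10 J = 16.77 GJ.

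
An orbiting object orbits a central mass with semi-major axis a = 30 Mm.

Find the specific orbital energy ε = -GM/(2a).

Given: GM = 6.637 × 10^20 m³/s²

Convert to SI: a = 30 Mm = 3e+07 m.
ε = −GM / (2a).
ε = −6.637e+20 / (2 · 3e+07) J/kg ≈ -1.106e+13 J/kg = -1.106e+04 GJ/kg.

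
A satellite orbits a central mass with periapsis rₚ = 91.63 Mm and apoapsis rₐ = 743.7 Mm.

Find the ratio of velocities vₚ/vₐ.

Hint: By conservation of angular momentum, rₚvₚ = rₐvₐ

Convert to SI: rₚ = 91.63 Mm = 9.163e+07 m; rₐ = 743.7 Mm = 7.437e+08 m.
Conservation of angular momentum gives rₚvₚ = rₐvₐ, so vₚ/vₐ = rₐ/rₚ.
vₚ/vₐ = 7.437e+08 / 9.163e+07 ≈ 8.116.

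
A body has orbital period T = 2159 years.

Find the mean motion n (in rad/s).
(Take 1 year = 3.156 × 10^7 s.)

Convert to SI: T = 2159 years = 6.8138e+10 s.
n = 2π / T.
n = 2π / 6.8138e+10 s ≈ 9.221e-11 rad/s.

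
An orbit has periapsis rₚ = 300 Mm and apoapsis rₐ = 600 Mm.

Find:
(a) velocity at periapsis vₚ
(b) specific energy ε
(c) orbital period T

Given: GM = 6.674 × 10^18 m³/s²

Convert to SI: rₚ = 300 Mm = 3e+08 m; rₐ = 600 Mm = 6e+08 m.
(a) With a = (rₚ + rₐ)/2 = 4.5e+08 m, vₚ = √(GM (2/rₚ − 1/a)) = √(6.674e+18 · (2/3e+08 − 1/4.5e+08)) m/s ≈ 1.722e+05 m/s
(b) With a = (rₚ + rₐ)/2 = 4.5e+08 m, ε = −GM/(2a) = −6.674e+18/(2 · 4.5e+08) J/kg ≈ -7.416e+09 J/kg
(c) With a = (rₚ + rₐ)/2 = 4.5e+08 m, T = 2π √(a³/GM) = 2π √((4.5e+08)³/6.674e+18) s ≈ 2.322e+04 s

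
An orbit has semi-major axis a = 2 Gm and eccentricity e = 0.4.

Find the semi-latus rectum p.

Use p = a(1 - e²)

Convert to SI: a = 2 Gm = 2e+09 m.
p = a (1 − e²).
p = 2e+09 · (1 − (0.4)²) = 2e+09 · 0.84 ≈ 1.68e+09 m = 1.68 Gm.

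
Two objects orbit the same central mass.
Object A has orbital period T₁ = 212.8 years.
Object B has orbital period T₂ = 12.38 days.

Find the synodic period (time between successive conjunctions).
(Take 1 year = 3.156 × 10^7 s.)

Convert to SI: T₁ = 212.8 years = 6.71597e+09 s; T₂ = 12.38 days = 1.06963e+06 s.
T_syn = |T₁ · T₂ / (T₁ − T₂)|.
T_syn = |6.71597e+09 · 1.06963e+06 / (6.71597e+09 − 1.06963e+06)| s ≈ 1.07e+06 s = 12.38 days.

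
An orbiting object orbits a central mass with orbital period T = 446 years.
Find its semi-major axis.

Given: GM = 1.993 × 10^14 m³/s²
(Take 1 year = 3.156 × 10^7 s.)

Convert to SI: T = 446 years = 1.40758e+10 s.
Invert Kepler's third law: a = (GM · T² / (4π²))^(1/3).
Substituting T = 1.40758e+10 s and GM = 1.993e+14 m³/s²:
a = (1.993e+14 · (1.40758e+10)² / (4π²))^(1/3) m
a ≈ 1e+11 m = 100 Gm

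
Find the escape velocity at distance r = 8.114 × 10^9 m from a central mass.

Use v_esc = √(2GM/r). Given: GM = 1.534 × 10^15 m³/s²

Escape velocity comes from setting total energy to zero: ½v² − GM/r = 0 ⇒ v_esc = √(2GM / r).
v_esc = √(2 · 1.534e+15 / 8.114e+09) m/s ≈ 614.9 m/s = 614.9 m/s.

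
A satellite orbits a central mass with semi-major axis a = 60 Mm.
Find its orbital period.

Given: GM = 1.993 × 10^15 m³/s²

Convert to SI: a = 60 Mm = 6e+07 m.
Kepler's third law: T = 2π √(a³ / GM).
Substituting a = 6e+07 m and GM = 1.993e+15 m³/s²:
T = 2π √((6e+07)³ / 1.993e+15) s
T ≈ 6.541e+04 s = 18.17 hours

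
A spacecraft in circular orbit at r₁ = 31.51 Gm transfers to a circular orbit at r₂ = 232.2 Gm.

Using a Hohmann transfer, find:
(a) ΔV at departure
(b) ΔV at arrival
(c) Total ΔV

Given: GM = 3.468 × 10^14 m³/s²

Convert to SI: r₁ = 31.51 Gm = 3.151e+10 m; r₂ = 232.2 Gm = 2.322e+11 m.
Transfer semi-major axis: a_t = (r₁ + r₂)/2 = (3.151e+10 + 2.322e+11)/2 = 1.31855e+11 m.
Circular speeds: v₁ = √(GM/r₁) = 104.91 m/s, v₂ = √(GM/r₂) = 38.6463 m/s.
Transfer speeds (vis-viva v² = GM(2/r − 1/a_t)): v₁ᵗ = 139.219 m/s, v₂ᵗ = 18.8923 m/s.
(a) ΔV₁ = |v₁ᵗ − v₁| ≈ 34.31 m/s = 34.31 m/s.
(b) ΔV₂ = |v₂ − v₂ᵗ| ≈ 19.75 m/s = 19.75 m/s.
(c) ΔV_total = ΔV₁ + ΔV₂ ≈ 54.06 m/s = 54.06 m/s.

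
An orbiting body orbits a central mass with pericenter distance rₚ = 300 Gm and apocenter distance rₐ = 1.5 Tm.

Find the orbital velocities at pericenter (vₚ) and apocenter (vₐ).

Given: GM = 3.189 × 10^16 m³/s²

Convert to SI: rₚ = 300 Gm = 3e+11 m; rₐ = 1.5 Tm = 1.5e+12 m.
Use the vis-viva equation v² = GM(2/r − 1/a) with a = (rₚ + rₐ)/2 = (3e+11 + 1.5e+12)/2 = 9e+11 m.
vₚ = √(GM · (2/rₚ − 1/a)) = √(3.189e+16 · (2/3e+11 − 1/9e+11)) m/s ≈ 420.9 m/s = 420.9 m/s.
vₐ = √(GM · (2/rₐ − 1/a)) = √(3.189e+16 · (2/1.5e+12 − 1/9e+11)) m/s ≈ 84.18 m/s = 84.18 m/s.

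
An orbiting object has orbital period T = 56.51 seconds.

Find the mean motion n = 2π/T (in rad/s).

n = 2π / T.
n = 2π / 56.51 s ≈ 0.1112 rad/s.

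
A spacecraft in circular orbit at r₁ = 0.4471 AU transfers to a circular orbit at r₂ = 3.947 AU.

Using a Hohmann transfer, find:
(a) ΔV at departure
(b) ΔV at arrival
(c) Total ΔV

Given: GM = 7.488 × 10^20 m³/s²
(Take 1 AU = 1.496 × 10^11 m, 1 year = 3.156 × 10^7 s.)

Convert to SI: r₁ = 0.4471 AU = 6.68862e+10 m; r₂ = 3.947 AU = 5.90471e+11 m.
Transfer semi-major axis: a_t = (r₁ + r₂)/2 = (6.68862e+10 + 5.90471e+11)/2 = 3.28679e+11 m.
Circular speeds: v₁ = √(GM/r₁) = 105807 m/s, v₂ = √(GM/r₂) = 35610.9 m/s.
Transfer speeds (vis-viva v² = GM(2/r − 1/a_t)): v₁ᵗ = 141817 m/s, v₂ᵗ = 16064.5 m/s.
(a) ΔV₁ = |v₁ᵗ − v₁| ≈ 3.601e+04 m/s = 7.597 AU/year.
(b) ΔV₂ = |v₂ − v₂ᵗ| ≈ 1.955e+04 m/s = 4.124 AU/year.
(c) ΔV_total = ΔV₁ + ΔV₂ ≈ 5.556e+04 m/s = 11.72 AU/year.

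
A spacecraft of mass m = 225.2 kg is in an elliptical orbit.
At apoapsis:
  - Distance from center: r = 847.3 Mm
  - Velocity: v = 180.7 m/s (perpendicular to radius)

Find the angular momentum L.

Convert to SI: r = 847.3 Mm = 8.473e+08 m.
Since v is perpendicular to r, L = m · v · r.
L = 225.2 · 180.7 · 8.473e+08 kg·m²/s ≈ 3.448e+13 kg·m²/s.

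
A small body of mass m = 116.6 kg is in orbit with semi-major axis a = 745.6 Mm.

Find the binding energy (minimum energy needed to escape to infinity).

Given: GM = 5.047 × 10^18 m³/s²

Convert to SI: a = 745.6 Mm = 7.456e+08 m.
Total orbital energy is E = −GMm/(2a); binding energy is E_bind = −E = GMm/(2a).
E_bind = 5.047e+18 · 116.6 / (2 · 7.456e+08) J ≈ 3.946e+11 J = 394.6 GJ.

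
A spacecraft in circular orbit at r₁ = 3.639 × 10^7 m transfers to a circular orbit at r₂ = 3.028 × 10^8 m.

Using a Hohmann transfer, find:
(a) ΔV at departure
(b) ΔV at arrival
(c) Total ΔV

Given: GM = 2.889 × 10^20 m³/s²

Transfer semi-major axis: a_t = (r₁ + r₂)/2 = (3.639e+07 + 3.028e+08)/2 = 1.69595e+08 m.
Circular speeds: v₁ = √(GM/r₁) = 2.81762e+06 m/s, v₂ = √(GM/r₂) = 976778 m/s.
Transfer speeds (vis-viva v² = GM(2/r − 1/a_t)): v₁ᵗ = 3.76491e+06 m/s, v₂ᵗ = 452460 m/s.
(a) ΔV₁ = |v₁ᵗ − v₁| ≈ 9.473e+05 m/s = 947.3 km/s.
(b) ΔV₂ = |v₂ − v₂ᵗ| ≈ 5.243e+05 m/s = 524.3 km/s.
(c) ΔV_total = ΔV₁ + ΔV₂ ≈ 1.472e+06 m/s = 1472 km/s.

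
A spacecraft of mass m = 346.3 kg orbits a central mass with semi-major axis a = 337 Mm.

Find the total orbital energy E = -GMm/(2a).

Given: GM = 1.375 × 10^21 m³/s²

Convert to SI: a = 337 Mm = 3.37e+08 m.
E = −GMm / (2a).
E = −1.375e+21 · 346.3 / (2 · 3.37e+08) J ≈ -7.065e+14 J = -706.5 TJ.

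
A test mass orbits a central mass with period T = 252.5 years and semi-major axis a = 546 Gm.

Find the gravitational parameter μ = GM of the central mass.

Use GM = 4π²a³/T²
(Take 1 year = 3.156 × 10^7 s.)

Convert to SI: T = 252.5 years = 7.9689e+09 s; a = 546 Gm = 5.46e+11 m.
GM = 4π² · a³ / T².
GM = 4π² · (5.46e+11)³ / (7.9689e+09)² m³/s² ≈ 1.012e+17 m³/s² = 1.012 × 10^17 m³/s².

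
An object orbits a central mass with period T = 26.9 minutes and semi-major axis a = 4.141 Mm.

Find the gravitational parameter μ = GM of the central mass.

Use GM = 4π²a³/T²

Convert to SI: T = 26.9 minutes = 1614 s; a = 4.141 Mm = 4.141e+06 m.
GM = 4π² · a³ / T².
GM = 4π² · (4.141e+06)³ / (1614)² m³/s² ≈ 1.076e+15 m³/s² = 1.076 × 10^15 m³/s².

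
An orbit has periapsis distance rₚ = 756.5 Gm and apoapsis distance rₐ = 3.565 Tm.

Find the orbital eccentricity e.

Convert to SI: rₚ = 756.5 Gm = 7.565e+11 m; rₐ = 3.565 Tm = 3.565e+12 m.
e = (rₐ − rₚ) / (rₐ + rₚ).
e = (3.565e+12 − 7.565e+11) / (3.565e+12 + 7.565e+11) = 2.8085e+12 / 4.3215e+12 ≈ 0.6499.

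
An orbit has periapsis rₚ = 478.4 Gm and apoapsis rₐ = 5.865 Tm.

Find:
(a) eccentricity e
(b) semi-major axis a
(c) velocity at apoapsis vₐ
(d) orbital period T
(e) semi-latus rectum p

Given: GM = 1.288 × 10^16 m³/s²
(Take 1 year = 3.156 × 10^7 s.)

Convert to SI: rₚ = 478.4 Gm = 4.784e+11 m; rₐ = 5.865 Tm = 5.865e+12 m.
(a) e = (rₐ − rₚ)/(rₐ + rₚ) = (5.865e+12 − 4.784e+11)/(5.865e+12 + 4.784e+11) ≈ 0.8492
(b) a = (rₚ + rₐ)/2 = (4.784e+11 + 5.865e+12)/2 ≈ 3.172e+12 m
(c) With a = (rₚ + rₐ)/2 = 3.1717e+12 m, vₐ = √(GM (2/rₐ − 1/a)) = √(1.288e+16 · (2/5.865e+12 − 1/3.1717e+12)) m/s ≈ 18.2 m/s
(d) With a = (rₚ + rₐ)/2 = 3.1717e+12 m, T = 2π √(a³/GM) = 2π √((3.1717e+12)³/1.288e+16) s ≈ 3.127e+11 s
(e) From a = (rₚ + rₐ)/2 = 3.1717e+12 m and e = (rₐ − rₚ)/(rₐ + rₚ) = 0.849166, p = a(1 − e²) = 3.1717e+12 · (1 − (0.849166)²) ≈ 8.846e+11 m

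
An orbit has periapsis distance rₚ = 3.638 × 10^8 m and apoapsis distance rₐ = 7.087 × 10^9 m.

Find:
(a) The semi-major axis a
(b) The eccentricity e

(a) a = (rₚ + rₐ) / 2 = (3.638e+08 + 7.087e+09) / 2 ≈ 3.725e+09 m = 3.725 × 10^9 m.
(b) e = (rₐ − rₚ) / (rₐ + rₚ) = (7.087e+09 − 3.638e+08) / (7.087e+09 + 3.638e+08) ≈ 0.9023.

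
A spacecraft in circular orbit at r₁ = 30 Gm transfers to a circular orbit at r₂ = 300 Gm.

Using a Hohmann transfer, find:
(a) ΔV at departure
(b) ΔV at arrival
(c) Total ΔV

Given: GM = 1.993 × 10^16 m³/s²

Convert to SI: r₁ = 30 Gm = 3e+10 m; r₂ = 300 Gm = 3e+11 m.
Transfer semi-major axis: a_t = (r₁ + r₂)/2 = (3e+10 + 3e+11)/2 = 1.65e+11 m.
Circular speeds: v₁ = √(GM/r₁) = 815.066 m/s, v₂ = √(GM/r₂) = 257.747 m/s.
Transfer speeds (vis-viva v² = GM(2/r − 1/a_t)): v₁ᵗ = 1099.04 m/s, v₂ᵗ = 109.904 m/s.
(a) ΔV₁ = |v₁ᵗ − v₁| ≈ 284 m/s = 284 m/s.
(b) ΔV₂ = |v₂ − v₂ᵗ| ≈ 147.8 m/s = 147.8 m/s.
(c) ΔV_total = ΔV₁ + ΔV₂ ≈ 431.8 m/s = 431.8 m/s.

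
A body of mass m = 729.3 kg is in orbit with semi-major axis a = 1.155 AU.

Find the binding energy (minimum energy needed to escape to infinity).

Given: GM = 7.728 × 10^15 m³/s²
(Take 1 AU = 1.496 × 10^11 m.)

Convert to SI: a = 1.155 AU = 1.72788e+11 m.
Total orbital energy is E = −GMm/(2a); binding energy is E_bind = −E = GMm/(2a).
E_bind = 7.728e+15 · 729.3 / (2 · 1.72788e+11) J ≈ 1.631e+07 J = 16.31 MJ.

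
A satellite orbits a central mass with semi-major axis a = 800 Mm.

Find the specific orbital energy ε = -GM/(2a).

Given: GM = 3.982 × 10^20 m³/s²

Convert to SI: a = 800 Mm = 8e+08 m.
ε = −GM / (2a).
ε = −3.982e+20 / (2 · 8e+08) J/kg ≈ -2.489e+11 J/kg = -248.9 GJ/kg.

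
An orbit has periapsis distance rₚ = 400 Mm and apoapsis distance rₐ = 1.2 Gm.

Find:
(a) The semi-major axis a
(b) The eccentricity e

Convert to SI: rₚ = 400 Mm = 4e+08 m; rₐ = 1.2 Gm = 1.2e+09 m.
(a) a = (rₚ + rₐ) / 2 = (4e+08 + 1.2e+09) / 2 ≈ 8e+08 m = 800 Mm.
(b) e = (rₐ − rₚ) / (rₐ + rₚ) = (1.2e+09 − 4e+08) / (1.2e+09 + 4e+08) ≈ 0.5.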